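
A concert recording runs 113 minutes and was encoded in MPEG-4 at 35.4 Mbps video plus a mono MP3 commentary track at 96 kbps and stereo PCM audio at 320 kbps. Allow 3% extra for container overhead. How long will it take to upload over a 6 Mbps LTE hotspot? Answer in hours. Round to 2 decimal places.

113 min = 6780 s
Audio total: 96 + 320 = 416 kbps = 0.416 Mbps.
Total bitrate: 35.816 Mbps.
File: 35.816 Mbps × 6780 s = 242832.5 Mb.
With 3% container overhead: ×1.03. → 250117.5 Mb.
At 6 Mbps: 250117.5 / 6 = 41686.2 s ≈ 11.6 hours.

11.58 hours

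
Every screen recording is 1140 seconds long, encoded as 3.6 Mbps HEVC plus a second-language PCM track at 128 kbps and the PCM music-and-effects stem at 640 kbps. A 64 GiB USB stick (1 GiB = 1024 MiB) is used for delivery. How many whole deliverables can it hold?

Audio total: 128 + 640 = 768 kbps = 0.768 Mbps.
Total bitrate: 4.368 Mbps.
Per item: 4.368 Mbps × 1140 s = 4,980 Mb = 622.4 MB.
Capacity: 64 GiB = 549,756 Mb; 110.40 items → 110 complete.

110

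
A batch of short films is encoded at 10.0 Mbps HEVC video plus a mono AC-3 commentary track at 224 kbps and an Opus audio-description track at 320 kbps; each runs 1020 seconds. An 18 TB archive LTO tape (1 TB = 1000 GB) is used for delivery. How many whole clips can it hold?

Audio total: 224 + 320 = 544 kbps = 0.544 Mbps.
Total bitrate: 10.544 Mbps.
Per item: 10.544 Mbps × 1020 s = 10,755 Mb = 1,344 MB.
Capacity: 18 TB = 144,000,000 Mb; 13389.27 items → 13389 complete.

13389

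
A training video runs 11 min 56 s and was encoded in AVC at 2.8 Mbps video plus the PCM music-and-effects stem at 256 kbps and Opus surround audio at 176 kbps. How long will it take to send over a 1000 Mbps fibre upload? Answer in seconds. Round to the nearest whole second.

2 seconds

11 min 56 s = 716 s
Audio total: 256 + 176 = 432 kbps = 0.432 Mbps.
Total bitrate: 3.232 Mbps.
File: 3.232 Mbps × 716 s = 2314.1 Mb.
At 1000 Mbps: 2314.1 / 1000 = 2.3 s ≈ 2.31 seconds.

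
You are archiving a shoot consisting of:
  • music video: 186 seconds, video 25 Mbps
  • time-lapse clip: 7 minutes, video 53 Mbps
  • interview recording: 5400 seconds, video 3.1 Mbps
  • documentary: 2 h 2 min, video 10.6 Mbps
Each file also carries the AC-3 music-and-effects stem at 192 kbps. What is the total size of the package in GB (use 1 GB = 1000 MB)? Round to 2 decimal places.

15.48 GB

Audio: 192 kbps = 0.192 Mbps.
music video: 25.192 Mbps × 186 s = 4685.7 Mb
time-lapse clip: 53.192 Mbps × 420 s = 22340.6 Mb
interview recording: 3.292 Mbps × 5400 s = 17776.8 Mb
documentary: 10.792 Mbps × 7320 s = 78997.4 Mb
Total: 123800.6 Mb = 15475.1 MB.
= 15.48 GB.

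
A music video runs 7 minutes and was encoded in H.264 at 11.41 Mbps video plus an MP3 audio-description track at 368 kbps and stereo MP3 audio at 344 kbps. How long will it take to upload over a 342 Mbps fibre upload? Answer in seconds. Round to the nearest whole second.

7 min = 420 s
Audio total: 368 + 344 = 712 kbps = 0.712 Mbps.
Total bitrate: 12.122 Mbps.
File: 12.122 Mbps × 420 s = 5091.2 Mb.
At 342 Mbps: 5091.2 / 342 = 14.9 s ≈ 14.9 seconds.

15 seconds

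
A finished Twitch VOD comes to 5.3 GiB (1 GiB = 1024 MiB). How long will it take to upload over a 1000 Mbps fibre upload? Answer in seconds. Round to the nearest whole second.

File: 5.3 GiB = 45526.7 Mb.
At 1000 Mbps: 45526.7 / 1000 = 45.5 s ≈ 45.5 seconds.

46 seconds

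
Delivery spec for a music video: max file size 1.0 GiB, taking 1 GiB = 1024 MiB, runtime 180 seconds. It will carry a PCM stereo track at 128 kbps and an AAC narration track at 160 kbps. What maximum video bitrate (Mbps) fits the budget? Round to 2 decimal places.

Budget: 1.0 GiB = 8589.9 Mb.
Total bitrate budget: 8589.9 Mb / 180 s = 47.722 Mbps.
Audio total: 128 + 160 = 288 kbps = 0.288 Mbps.
Video: 47.722 − 0.288 = 47.434 Mbps.

47.43 Mbps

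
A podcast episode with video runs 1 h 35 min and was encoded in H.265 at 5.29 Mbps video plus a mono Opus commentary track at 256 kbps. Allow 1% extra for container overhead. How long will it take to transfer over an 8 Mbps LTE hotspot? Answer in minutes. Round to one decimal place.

1 h 35 min = 95 min = 5700 s
Audio: 256 kbps = 0.256 Mbps.
Total bitrate: 5.546 Mbps.
File: 5.546 Mbps × 5700 s = 31612.2 Mb.
With 1% container overhead: ×1.01. → 31928.3 Mb.
At 8 Mbps: 31928.3 / 8 = 3991.0 s ≈ 66.5 minutes.

66.5 minutes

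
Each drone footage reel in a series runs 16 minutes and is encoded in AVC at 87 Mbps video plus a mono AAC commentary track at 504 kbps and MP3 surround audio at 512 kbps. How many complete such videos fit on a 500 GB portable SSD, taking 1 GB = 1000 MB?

47

16 min = 960 s
Audio total: 504 + 512 = 1016 kbps = 1.016 Mbps.
Total bitrate: 88.016 Mbps.
Per item: 88.016 Mbps × 960 s = 84,495 Mb = 10,562 MB.
Capacity: 500 GB = 4,000,000 Mb; 47.34 items → 47 complete.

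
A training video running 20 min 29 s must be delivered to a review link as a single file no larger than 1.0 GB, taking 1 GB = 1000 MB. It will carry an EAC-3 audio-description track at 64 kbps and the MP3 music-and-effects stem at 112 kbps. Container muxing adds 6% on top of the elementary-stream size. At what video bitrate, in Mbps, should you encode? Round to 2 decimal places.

5.96 Mbps

Budget: 1.0 GB = 8000.0 Mb.
Stream payload after overhead: 8000.0 / 1.06 = 7547.2 Mb.
20 min 29 s = 1229 s
Total bitrate budget: 7547.2 Mb / 1229 s = 6.141 Mbps.
Audio total: 64 + 112 = 176 kbps = 0.176 Mbps.
Video: 6.141 − 0.176 = 5.965 Mbps.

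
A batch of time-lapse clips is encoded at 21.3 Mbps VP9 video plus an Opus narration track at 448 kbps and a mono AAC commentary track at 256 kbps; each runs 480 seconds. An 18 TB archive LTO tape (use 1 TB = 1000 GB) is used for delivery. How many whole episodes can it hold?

13633

Audio total: 448 + 256 = 704 kbps = 0.704 Mbps.
Total bitrate: 22.004 Mbps.
Per item: 22.004 Mbps × 480 s = 10,562 Mb = 1,320 MB.
Capacity: 18 TB = 144,000,000 Mb; 13633.88 items → 13633 complete.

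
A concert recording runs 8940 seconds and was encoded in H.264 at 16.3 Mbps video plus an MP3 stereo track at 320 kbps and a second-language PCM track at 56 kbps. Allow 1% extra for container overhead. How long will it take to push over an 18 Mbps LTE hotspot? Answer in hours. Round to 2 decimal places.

2.32 hours

Audio total: 320 + 56 = 376 kbps = 0.376 Mbps.
Total bitrate: 16.676 Mbps.
File: 16.676 Mbps × 8940 s = 149083.4 Mb.
With 1% container overhead: ×1.01. → 150574.3 Mb.
At 18 Mbps: 150574.3 / 18 = 8365.2 s ≈ 2.32 hours.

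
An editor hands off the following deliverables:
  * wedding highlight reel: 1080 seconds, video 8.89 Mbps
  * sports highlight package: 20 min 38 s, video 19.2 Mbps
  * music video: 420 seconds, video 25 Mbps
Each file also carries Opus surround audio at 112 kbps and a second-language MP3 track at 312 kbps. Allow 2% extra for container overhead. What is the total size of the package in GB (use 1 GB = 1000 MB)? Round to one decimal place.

Audio total: 112 + 312 = 424 kbps = 0.424 Mbps.
wedding highlight reel: 9.314 Mbps × 1080 s × 1.02 = 10260.3 Mb
sports highlight package: 19.624 Mbps × 1238 s × 1.02 = 24780.4 Mb
music video: 25.424 Mbps × 420 s × 1.02 = 10891.6 Mb
Total: 45932.3 Mb = 5741.5 MB.
= 5.742 GB.

5.7 GB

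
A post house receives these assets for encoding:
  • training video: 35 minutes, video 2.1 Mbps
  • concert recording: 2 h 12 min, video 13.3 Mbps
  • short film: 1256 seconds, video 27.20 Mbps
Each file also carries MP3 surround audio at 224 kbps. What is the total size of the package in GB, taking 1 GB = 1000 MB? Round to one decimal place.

18.3 GB

Audio: 224 kbps = 0.224 Mbps.
training video: 2.324 Mbps × 2100 s = 4880.4 Mb
concert recording: 13.524 Mbps × 7920 s = 107110.1 Mb
short film: 27.424 Mbps × 1256 s = 34444.5 Mb
Total: 146435.0 Mb = 18304.4 MB.
= 18.30 GB.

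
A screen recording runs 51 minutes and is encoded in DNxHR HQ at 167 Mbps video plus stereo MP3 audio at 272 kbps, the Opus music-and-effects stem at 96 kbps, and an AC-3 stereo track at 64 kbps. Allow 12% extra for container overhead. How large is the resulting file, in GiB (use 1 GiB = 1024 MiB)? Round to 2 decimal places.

51 min = 3060 s
Audio total: 272 + 96 + 64 = 432 kbps = 0.432 Mbps.
Total bitrate: 167 + 0.432 = 167.432 Mbps.
Stream data: 167.432 Mbps × 3060 s = 512341.9 Mb.
With 12% container overhead: ×1.12.
573,823 Mb = 71,727,868,800 bytes ÷ 1,073,741,824 = 66.80 GiB.

66.80 GiB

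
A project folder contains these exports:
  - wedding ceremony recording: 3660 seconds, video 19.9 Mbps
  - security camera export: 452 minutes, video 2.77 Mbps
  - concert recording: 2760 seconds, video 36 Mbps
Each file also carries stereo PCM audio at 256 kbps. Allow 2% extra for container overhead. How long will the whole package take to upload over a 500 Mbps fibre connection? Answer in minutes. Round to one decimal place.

Audio: 256 kbps = 0.256 Mbps.
wedding ceremony recording: 20.156 Mbps × 3660 s × 1.02 = 75246.4 Mb
security camera export: 3.026 Mbps × 27120 s × 1.02 = 83706.4 Mb
concert recording: 36.256 Mbps × 2760 s × 1.02 = 102067.9 Mb
Total: 261020.7 Mb = 32627.6 MB.
At 500 Mbps: 261020.7 / 500 = 522 s ≈ 8.7 minutes.

8.7 minutes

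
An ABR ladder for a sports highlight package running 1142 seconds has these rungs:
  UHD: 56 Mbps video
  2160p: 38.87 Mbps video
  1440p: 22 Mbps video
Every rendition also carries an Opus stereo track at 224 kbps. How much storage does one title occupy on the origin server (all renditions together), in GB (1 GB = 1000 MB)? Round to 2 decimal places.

Audio: 224 kbps = 0.224 Mbps.
Sum of rendition bitrates: (56+0.224) + (38.87+0.224) + (22+0.224) = 117.542 Mbps.
× 1142 s = 134,233 Mb = 16,779 MB = 16.78 GB.

16.78 GB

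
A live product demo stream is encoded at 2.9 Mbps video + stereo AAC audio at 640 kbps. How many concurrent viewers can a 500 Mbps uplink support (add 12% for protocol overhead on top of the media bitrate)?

Audio: 640 kbps = 0.640 Mbps.
Per-viewer media rate: 3.540 Mbps.
On the wire with 12% overhead: 3.965 Mbps.
500 Mbps = 500.0 Mbps; 500.0 / 3.965 = 126.11 → 126 viewers.

126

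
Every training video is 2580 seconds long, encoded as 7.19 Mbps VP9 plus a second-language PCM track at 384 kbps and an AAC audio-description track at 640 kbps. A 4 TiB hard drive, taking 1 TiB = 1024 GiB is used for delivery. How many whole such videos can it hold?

Audio total: 384 + 640 = 1024 kbps = 1.024 Mbps.
Total bitrate: 8.214 Mbps.
Per item: 8.214 Mbps × 2580 s = 21,192 Mb = 2,649 MB.
Capacity: 4 TiB = 35,184,372 Mb; 1660.26 items → 1660 complete.

1660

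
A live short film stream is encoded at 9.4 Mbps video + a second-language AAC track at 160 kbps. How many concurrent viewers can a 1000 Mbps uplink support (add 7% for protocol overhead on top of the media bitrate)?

Audio: 160 kbps = 0.160 Mbps.
Per-viewer media rate: 9.560 Mbps.
On the wire with 7% overhead: 10.229 Mbps.
1000 Mbps = 1,000 Mbps; 1,000 / 10.229 = 97.76 → 97 viewers.

97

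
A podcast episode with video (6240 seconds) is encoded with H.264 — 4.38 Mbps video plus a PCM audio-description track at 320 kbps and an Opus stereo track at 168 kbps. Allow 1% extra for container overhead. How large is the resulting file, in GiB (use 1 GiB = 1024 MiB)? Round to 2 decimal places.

Audio total: 320 + 168 = 488 kbps = 0.488 Mbps.
Total bitrate: 4.38 + 0.488 = 4.868 Mbps.
Stream data: 4.868 Mbps × 6240 s = 30376.3 Mb.
With 1% container overhead: ×1.01.
30,680 Mb = 3,835,010,400 bytes ÷ 1,073,741,824 = 3.572 GiB.

3.57 GiB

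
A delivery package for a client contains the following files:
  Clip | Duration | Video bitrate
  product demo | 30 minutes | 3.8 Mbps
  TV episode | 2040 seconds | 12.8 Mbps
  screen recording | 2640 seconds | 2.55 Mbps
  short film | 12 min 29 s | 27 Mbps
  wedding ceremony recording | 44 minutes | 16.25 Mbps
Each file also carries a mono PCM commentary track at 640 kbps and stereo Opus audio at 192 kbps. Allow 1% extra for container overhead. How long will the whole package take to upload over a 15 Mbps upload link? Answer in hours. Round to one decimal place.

Audio total: 640 + 192 = 832 kbps = 0.832 Mbps.
product demo: 4.632 Mbps × 1800 s × 1.01 = 8421.0 Mb
TV episode: 13.632 Mbps × 2040 s × 1.01 = 28087.4 Mb
screen recording: 3.382 Mbps × 2640 s × 1.01 = 9017.8 Mb
short film: 27.832 Mbps × 749 s × 1.01 = 21054.6 Mb
wedding ceremony recording: 17.082 Mbps × 2640 s × 1.01 = 45547.4 Mb
Total: 112128.2 Mb = 14016.0 MB.
At 15 Mbps: 112128.2 / 15 = 7475 s ≈ 2.08 hours.

2.1 hours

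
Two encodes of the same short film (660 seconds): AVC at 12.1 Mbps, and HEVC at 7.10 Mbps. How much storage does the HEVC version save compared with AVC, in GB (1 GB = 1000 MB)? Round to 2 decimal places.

AVC: 12.100 Mbps × 660 s = 7986.0 Mb = 0.998 GB.
HEVC: 7.100 Mbps × 660 s = 4686.0 Mb = 0.586 GB.
Saving: 0.998 − 0.586 = 0.412 GB.

0.41 GB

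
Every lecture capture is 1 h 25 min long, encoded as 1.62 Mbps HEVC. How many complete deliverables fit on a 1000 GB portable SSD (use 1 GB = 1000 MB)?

968

1 h 25 min = 85 min = 5100 s
Per item: 1.620 Mbps × 5100 s = 8,262 Mb = 1,033 MB.
Capacity: 1000 GB = 8,000,000 Mb; 968.29 items → 968 complete.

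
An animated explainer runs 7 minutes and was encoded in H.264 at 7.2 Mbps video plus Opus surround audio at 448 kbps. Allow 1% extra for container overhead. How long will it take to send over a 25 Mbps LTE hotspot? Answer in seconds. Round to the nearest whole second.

7 min = 420 s
Audio: 448 kbps = 0.448 Mbps.
Total bitrate: 7.648 Mbps.
File: 7.648 Mbps × 420 s = 3212.2 Mb.
With 1% container overhead: ×1.01. → 3244.3 Mb.
At 25 Mbps: 3244.3 / 25 = 129.8 s ≈ 130 seconds.

130 seconds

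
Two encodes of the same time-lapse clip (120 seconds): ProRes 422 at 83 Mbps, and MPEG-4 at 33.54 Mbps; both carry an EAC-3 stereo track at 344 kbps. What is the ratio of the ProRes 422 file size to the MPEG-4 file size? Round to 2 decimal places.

2.46

Audio: 344 kbps = 0.344 Mbps.
ProRes 422: 83.344 Mbps × 120 s = 10001.3 Mb = 1.250 GB.
MPEG-4: 33.884 Mbps × 120 s = 4066.1 Mb = 0.508 GB.
Ratio: 1.250 / 0.508 = 2.460.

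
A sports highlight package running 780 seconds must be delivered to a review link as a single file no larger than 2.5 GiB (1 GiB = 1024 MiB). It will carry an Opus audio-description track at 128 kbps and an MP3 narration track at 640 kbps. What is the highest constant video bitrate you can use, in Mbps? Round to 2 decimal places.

Budget: 2.5 GiB = 21474.8 Mb.
Total bitrate budget: 21474.8 Mb / 780 s = 27.532 Mbps.
Audio total: 128 + 640 = 768 kbps = 0.768 Mbps.
Video: 27.532 − 0.768 = 26.764 Mbps.

26.76 Mbps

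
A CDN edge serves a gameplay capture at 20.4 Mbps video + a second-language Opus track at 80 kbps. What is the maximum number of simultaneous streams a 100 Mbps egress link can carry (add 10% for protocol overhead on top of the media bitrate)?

Audio: 80 kbps = 0.080 Mbps.
Per-viewer media rate: 20.480 Mbps.
On the wire with 10% overhead: 22.528 Mbps.
100 Mbps = 100.0 Mbps; 100.0 / 22.528 = 4.44 → 4 viewers.

4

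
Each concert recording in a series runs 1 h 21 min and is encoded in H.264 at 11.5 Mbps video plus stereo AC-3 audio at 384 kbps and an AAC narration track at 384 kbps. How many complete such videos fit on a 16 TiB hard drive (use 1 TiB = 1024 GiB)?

2360

1 h 21 min = 81 min = 4860 s
Audio total: 384 + 384 = 768 kbps = 0.768 Mbps.
Total bitrate: 12.268 Mbps.
Per item: 12.268 Mbps × 4860 s = 59,622 Mb = 7,453 MB.
Capacity: 16 TiB = 140,737,488 Mb; 2360.48 items → 2360 complete.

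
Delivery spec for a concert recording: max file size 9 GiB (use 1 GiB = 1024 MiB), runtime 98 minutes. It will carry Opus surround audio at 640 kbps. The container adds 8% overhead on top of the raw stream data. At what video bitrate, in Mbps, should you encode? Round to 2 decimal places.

11.53 Mbps

Budget: 9 GiB = 77309.4 Mb.
Stream payload after overhead: 77309.4 / 1.08 = 71582.8 Mb.
98 min = 5880 s
Total bitrate budget: 71582.8 Mb / 5880 s = 12.174 Mbps.
Audio: 640 kbps = 0.640 Mbps.
Video: 12.174 − 0.640 = 11.534 Mbps.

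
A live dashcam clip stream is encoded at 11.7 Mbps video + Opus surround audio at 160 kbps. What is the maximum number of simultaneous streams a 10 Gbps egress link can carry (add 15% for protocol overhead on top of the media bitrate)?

733

Audio: 160 kbps = 0.160 Mbps.
Per-viewer media rate: 11.860 Mbps.
On the wire with 15% overhead: 13.639 Mbps.
10 Gbps = 10,000 Mbps; 10,000 / 13.639 = 733.19 → 733 viewers.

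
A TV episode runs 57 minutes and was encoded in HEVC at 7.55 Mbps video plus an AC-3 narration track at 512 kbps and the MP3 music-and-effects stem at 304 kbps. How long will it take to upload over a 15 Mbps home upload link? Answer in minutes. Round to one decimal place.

57 min = 3420 s
Audio total: 512 + 304 = 816 kbps = 0.816 Mbps.
Total bitrate: 8.366 Mbps.
File: 8.366 Mbps × 3420 s = 28611.7 Mb.
At 15 Mbps: 28611.7 / 15 = 1907.4 s ≈ 31.8 minutes.

31.8 minutes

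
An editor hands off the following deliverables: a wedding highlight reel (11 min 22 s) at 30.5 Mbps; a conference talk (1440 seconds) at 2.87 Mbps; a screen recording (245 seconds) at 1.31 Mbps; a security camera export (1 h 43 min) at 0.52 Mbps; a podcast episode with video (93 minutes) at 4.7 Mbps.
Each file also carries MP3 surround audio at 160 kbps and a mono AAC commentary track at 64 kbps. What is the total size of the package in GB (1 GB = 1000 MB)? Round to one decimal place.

7.2 GB

Audio total: 160 + 64 = 224 kbps = 0.224 Mbps.
wedding highlight reel: 30.724 Mbps × 682 s = 20953.8 Mb
conference talk: 3.094 Mbps × 1440 s = 4455.4 Mb
screen recording: 1.534 Mbps × 245 s = 375.8 Mb
security camera export: 0.744 Mbps × 6180 s = 4597.9 Mb
podcast episode with video: 4.924 Mbps × 5580 s = 27475.9 Mb
Total: 57858.8 Mb = 7232.3 MB.
= 7.232 GB.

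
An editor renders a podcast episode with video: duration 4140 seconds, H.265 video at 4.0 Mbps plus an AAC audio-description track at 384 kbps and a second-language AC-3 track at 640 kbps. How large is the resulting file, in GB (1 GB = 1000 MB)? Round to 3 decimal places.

2.600 GB

Audio total: 384 + 640 = 1024 kbps = 1.024 Mbps.
Total bitrate: 4.0 + 1.024 = 5.024 Mbps.
Stream data: 5.024 Mbps × 4140 s = 20799.4 Mb.
20,799 Mb ÷ 8 = 2,600 MB → 2.600 GB.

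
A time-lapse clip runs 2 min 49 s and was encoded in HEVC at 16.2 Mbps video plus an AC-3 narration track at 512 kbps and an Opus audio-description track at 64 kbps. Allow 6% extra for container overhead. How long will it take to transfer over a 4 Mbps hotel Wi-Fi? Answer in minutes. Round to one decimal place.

12.5 minutes

2 min 49 s = 169 s
Audio total: 512 + 64 = 576 kbps = 0.576 Mbps.
Total bitrate: 16.776 Mbps.
File: 16.776 Mbps × 169 s = 2835.1 Mb.
With 6% container overhead: ×1.06. → 3005.3 Mb.
At 4 Mbps: 3005.3 / 4 = 751.3 s ≈ 12.5 minutes.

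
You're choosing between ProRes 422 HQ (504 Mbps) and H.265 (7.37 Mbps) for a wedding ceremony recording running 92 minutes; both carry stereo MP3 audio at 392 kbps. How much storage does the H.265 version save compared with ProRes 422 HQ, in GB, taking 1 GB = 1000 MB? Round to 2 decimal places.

342.67 GB

92 min = 5520 s
Audio: 392 kbps = 0.392 Mbps.
ProRes 422 HQ: 504.392 Mbps × 5520 s = 2784243.8 Mb = 348.030 GB.
H.265: 7.762 Mbps × 5520 s = 42846.2 Mb = 5.356 GB.
Saving: 348.030 − 5.356 = 342.675 GB.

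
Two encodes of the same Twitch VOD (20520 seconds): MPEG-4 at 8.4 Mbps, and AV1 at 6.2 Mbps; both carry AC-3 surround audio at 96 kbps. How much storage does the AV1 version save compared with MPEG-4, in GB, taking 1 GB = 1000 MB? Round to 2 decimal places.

Audio: 96 kbps = 0.096 Mbps.
MPEG-4: 8.496 Mbps × 20520 s = 174337.9 Mb = 21.792 GB.
AV1: 6.296 Mbps × 20520 s = 129193.9 Mb = 16.149 GB.
Saving: 21.792 − 16.149 = 5.643 GB.

5.64 GB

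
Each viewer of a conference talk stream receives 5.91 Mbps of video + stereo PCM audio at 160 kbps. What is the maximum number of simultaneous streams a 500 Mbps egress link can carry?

82

Audio: 160 kbps = 0.160 Mbps.
Per-viewer media rate: 6.070 Mbps.
500 Mbps = 500.0 Mbps; 500.0 / 6.070 = 82.37 → 82 viewers.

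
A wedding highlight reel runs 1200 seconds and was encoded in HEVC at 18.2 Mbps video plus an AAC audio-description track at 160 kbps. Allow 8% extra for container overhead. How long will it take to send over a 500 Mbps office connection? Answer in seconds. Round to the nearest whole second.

48 seconds

Audio: 160 kbps = 0.160 Mbps.
Total bitrate: 18.360 Mbps.
File: 18.360 Mbps × 1200 s = 22032.0 Mb.
With 8% container overhead: ×1.08. → 23794.6 Mb.
At 500 Mbps: 23794.6 / 500 = 47.6 s ≈ 47.6 seconds.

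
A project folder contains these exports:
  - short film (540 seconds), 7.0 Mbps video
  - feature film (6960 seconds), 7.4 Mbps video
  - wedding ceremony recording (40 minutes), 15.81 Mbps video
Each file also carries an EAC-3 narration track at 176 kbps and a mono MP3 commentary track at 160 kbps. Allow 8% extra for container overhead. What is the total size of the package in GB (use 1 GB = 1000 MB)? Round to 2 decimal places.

13.03 GB

Audio total: 176 + 160 = 336 kbps = 0.336 Mbps.
short film: 7.336 Mbps × 540 s × 1.08 = 4278.4 Mb
feature film: 7.736 Mbps × 6960 s × 1.08 = 58150.0 Mb
wedding ceremony recording: 16.146 Mbps × 2400 s × 1.08 = 41850.4 Mb
Total: 104278.8 Mb = 13034.8 MB.
= 13.03 GB.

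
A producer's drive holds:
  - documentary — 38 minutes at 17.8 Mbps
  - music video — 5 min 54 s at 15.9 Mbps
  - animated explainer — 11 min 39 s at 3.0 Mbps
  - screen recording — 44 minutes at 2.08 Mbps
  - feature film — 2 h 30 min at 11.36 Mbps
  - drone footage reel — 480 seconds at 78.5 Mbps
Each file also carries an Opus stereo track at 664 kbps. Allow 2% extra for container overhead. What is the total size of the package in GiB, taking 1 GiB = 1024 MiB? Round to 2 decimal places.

Audio: 664 kbps = 0.664 Mbps.
documentary: 18.464 Mbps × 2280 s × 1.02 = 42939.9 Mb
music video: 16.564 Mbps × 354 s × 1.02 = 5980.9 Mb
animated explainer: 3.664 Mbps × 699 s × 1.02 = 2612.4 Mb
screen recording: 2.744 Mbps × 2640 s × 1.02 = 7389.0 Mb
feature film: 12.024 Mbps × 9000 s × 1.02 = 110380.3 Mb
drone footage reel: 79.164 Mbps × 480 s × 1.02 = 38758.7 Mb
Total: 208061.2 Mb = 26007.7 MB.
= 24.22 GiB.

24.22 GiB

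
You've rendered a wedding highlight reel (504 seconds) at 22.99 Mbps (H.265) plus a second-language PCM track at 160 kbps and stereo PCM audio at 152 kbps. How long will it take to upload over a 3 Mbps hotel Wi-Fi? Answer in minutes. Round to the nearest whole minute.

Audio total: 160 + 152 = 312 kbps = 0.312 Mbps.
Total bitrate: 23.302 Mbps.
File: 23.302 Mbps × 504 s = 11744.2 Mb.
At 3 Mbps: 11744.2 / 3 = 3914.7 s ≈ 65.2 minutes.

65 minutes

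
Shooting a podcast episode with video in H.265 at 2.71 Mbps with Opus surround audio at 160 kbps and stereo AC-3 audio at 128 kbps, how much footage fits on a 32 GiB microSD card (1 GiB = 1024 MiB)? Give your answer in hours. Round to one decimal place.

25.5 hours

Audio total: 160 + 128 = 288 kbps = 0.288 Mbps.
Total bitrate: 2.71 + 0.288 = 2.998 Mbps.
Capacity: 32 GiB = 274,878 Mb.
Recording time: 274,878 / 2.998 = 91,687 s ≈ 25.5 hours.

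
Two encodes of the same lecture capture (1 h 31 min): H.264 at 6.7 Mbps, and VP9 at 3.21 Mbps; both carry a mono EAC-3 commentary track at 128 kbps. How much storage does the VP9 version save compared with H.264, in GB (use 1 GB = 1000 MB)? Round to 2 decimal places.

2.38 GB

1 h 31 min = 91 min = 5460 s
Audio: 128 kbps = 0.128 Mbps.
H.264: 6.828 Mbps × 5460 s = 37280.9 Mb = 4.660 GB.
VP9: 3.338 Mbps × 5460 s = 18225.5 Mb = 2.278 GB.
Saving: 4.660 − 2.278 = 2.382 GB.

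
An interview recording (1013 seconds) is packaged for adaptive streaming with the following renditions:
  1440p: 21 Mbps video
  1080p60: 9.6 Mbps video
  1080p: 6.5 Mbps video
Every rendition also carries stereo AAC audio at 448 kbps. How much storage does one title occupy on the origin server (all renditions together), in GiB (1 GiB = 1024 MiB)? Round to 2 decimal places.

4.53 GiB

Audio: 448 kbps = 0.448 Mbps.
Sum of rendition bitrates: (21+0.448) + (9.6+0.448) + (6.5+0.448) = 38.444 Mbps.
× 1013 s = 38,944 Mb = 4,868 MB = 4.534 GiB.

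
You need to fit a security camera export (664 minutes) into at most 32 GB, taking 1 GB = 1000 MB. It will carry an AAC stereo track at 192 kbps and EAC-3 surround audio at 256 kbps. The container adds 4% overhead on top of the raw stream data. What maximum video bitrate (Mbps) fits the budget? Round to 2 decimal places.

5.73 Mbps

Budget: 32 GB = 256000.0 Mb.
Stream payload after overhead: 256000.0 / 1.04 = 246153.8 Mb.
664 min = 39840 s
Total bitrate budget: 246153.8 Mb / 39840 s = 6.179 Mbps.
Audio total: 192 + 256 = 448 kbps = 0.448 Mbps.
Video: 6.179 − 0.448 = 5.731 Mbps.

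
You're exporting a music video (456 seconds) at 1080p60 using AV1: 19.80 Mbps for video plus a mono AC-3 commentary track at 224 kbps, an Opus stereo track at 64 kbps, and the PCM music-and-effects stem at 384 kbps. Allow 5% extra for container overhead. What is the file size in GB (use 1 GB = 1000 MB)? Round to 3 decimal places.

1.225 GB

Audio total: 224 + 64 + 384 = 672 kbps = 0.672 Mbps.
Total bitrate: 19.80 + 0.672 = 20.472 Mbps.
Stream data: 20.472 Mbps × 456 s = 9335.2 Mb.
With 5% container overhead: ×1.05.
9,802 Mb ÷ 8 = 1,225 MB → 1.225 GB.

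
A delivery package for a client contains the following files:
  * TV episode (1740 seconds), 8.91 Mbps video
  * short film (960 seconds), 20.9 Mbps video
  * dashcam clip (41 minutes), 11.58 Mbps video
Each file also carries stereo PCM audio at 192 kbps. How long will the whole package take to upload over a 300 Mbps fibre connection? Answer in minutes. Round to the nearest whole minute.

4 minutes

Audio: 192 kbps = 0.192 Mbps.
TV episode: 9.102 Mbps × 1740 s = 15837.5 Mb
short film: 21.092 Mbps × 960 s = 20248.3 Mb
dashcam clip: 11.772 Mbps × 2460 s = 28959.1 Mb
Total: 65044.9 Mb = 8130.6 MB.
At 300 Mbps: 65044.9 / 300 = 217 s ≈ 3.61 minutes.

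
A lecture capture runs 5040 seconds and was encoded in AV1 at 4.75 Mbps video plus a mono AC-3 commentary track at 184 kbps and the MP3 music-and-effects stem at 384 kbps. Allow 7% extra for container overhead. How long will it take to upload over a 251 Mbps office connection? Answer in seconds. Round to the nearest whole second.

Audio total: 184 + 384 = 568 kbps = 0.568 Mbps.
Total bitrate: 5.318 Mbps.
File: 5.318 Mbps × 5040 s = 26802.7 Mb.
With 7% container overhead: ×1.07. → 28678.9 Mb.
At 251 Mbps: 28678.9 / 251 = 114.3 s ≈ 114 seconds.

114 seconds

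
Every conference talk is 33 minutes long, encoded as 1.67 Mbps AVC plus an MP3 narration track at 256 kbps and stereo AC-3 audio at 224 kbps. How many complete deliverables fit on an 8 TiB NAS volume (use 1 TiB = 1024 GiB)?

16530

33 min = 1980 s
Audio total: 256 + 224 = 480 kbps = 0.480 Mbps.
Total bitrate: 2.150 Mbps.
Per item: 2.150 Mbps × 1980 s = 4,257 Mb = 532.1 MB.
Capacity: 8 TiB = 70,368,744 Mb; 16530.13 items → 16530 complete.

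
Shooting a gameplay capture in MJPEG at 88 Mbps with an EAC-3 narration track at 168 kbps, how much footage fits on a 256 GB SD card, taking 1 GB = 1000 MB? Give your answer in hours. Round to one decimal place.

Audio: 168 kbps = 0.168 Mbps.
Total bitrate: 88 + 0.168 = 88.168 Mbps.
Capacity: 256 GB = 2,048,000 Mb.
Recording time: 2,048,000 / 88.168 = 23,228 s ≈ 6.45 hours.

6.5 hours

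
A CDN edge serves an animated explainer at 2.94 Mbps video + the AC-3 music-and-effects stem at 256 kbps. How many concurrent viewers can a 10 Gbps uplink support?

3128

Audio: 256 kbps = 0.256 Mbps.
Per-viewer media rate: 3.196 Mbps.
10 Gbps = 10,000 Mbps; 10,000 / 3.196 = 3128.91 → 3128 viewers.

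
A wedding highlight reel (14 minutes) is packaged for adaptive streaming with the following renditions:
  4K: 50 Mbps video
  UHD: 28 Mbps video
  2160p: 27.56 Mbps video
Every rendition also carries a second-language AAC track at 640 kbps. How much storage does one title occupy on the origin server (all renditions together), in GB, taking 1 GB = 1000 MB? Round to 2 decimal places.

14 min = 840 s
Audio: 640 kbps = 0.640 Mbps.
Sum of rendition bitrates: (50+0.640) + (28+0.640) + (27.56+0.640) = 107.480 Mbps.
× 840 s = 90,283 Mb = 11,285 MB = 11.29 GB.

11.29 GB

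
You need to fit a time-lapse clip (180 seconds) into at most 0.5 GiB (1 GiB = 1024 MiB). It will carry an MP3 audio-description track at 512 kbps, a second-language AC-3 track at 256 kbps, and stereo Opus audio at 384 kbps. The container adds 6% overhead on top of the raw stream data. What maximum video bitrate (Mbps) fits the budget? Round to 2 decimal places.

Budget: 0.5 GiB = 4295.0 Mb.
Stream payload after overhead: 4295.0 / 1.06 = 4051.9 Mb.
Total bitrate budget: 4051.9 Mb / 180 s = 22.510 Mbps.
Audio total: 512 + 256 + 384 = 1152 kbps = 1.152 Mbps.
Video: 22.510 − 1.152 = 21.358 Mbps.

21.36 Mbps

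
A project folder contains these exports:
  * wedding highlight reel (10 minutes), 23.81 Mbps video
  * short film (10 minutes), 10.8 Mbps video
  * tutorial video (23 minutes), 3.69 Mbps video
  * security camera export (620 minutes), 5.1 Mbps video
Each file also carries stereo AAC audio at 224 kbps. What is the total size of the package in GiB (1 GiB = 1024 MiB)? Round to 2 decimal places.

26.13 GiB

Audio: 224 kbps = 0.224 Mbps.
wedding highlight reel: 24.034 Mbps × 600 s = 14420.4 Mb
short film: 11.024 Mbps × 600 s = 6614.4 Mb
tutorial video: 3.914 Mbps × 1380 s = 5401.3 Mb
security camera export: 5.324 Mbps × 37200 s = 198052.8 Mb
Total: 224488.9 Mb = 28061.1 MB.
= 26.13 GiB.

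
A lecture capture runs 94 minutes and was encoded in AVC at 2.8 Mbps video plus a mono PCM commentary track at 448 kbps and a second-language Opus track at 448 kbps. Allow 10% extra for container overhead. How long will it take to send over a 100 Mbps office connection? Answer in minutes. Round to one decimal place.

94 min = 5640 s
Audio total: 448 + 448 = 896 kbps = 0.896 Mbps.
Total bitrate: 3.696 Mbps.
File: 3.696 Mbps × 5640 s = 20845.4 Mb.
With 10% container overhead: ×1.10. → 22930.0 Mb.
At 100 Mbps: 22930.0 / 100 = 229.3 s ≈ 3.82 minutes.

3.8 minutes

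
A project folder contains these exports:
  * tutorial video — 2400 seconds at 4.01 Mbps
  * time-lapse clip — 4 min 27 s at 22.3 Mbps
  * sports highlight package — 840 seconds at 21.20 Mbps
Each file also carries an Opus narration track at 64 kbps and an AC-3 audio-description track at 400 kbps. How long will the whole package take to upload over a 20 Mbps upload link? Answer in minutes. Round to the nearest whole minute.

29 minutes

Audio total: 64 + 400 = 464 kbps = 0.464 Mbps.
tutorial video: 4.474 Mbps × 2400 s = 10737.6 Mb
time-lapse clip: 22.764 Mbps × 267 s = 6078.0 Mb
sports highlight package: 21.664 Mbps × 840 s = 18197.8 Mb
Total: 35013.3 Mb = 4376.7 MB.
At 20 Mbps: 35013.3 / 20 = 1751 s ≈ 29.2 minutes.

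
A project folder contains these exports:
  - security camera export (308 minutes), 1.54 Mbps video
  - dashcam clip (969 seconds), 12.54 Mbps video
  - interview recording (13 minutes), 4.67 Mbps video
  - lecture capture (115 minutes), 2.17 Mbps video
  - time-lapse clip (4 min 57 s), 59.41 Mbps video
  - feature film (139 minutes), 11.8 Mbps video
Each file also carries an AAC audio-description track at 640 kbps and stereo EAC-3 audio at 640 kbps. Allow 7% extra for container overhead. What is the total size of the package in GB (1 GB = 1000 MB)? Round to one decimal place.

29.6 GB

Audio total: 640 + 640 = 1280 kbps = 1.280 Mbps.
security camera export: 2.820 Mbps × 18480 s × 1.07 = 55761.6 Mb
dashcam clip: 13.820 Mbps × 969 s × 1.07 = 14329.0 Mb
interview recording: 5.950 Mbps × 780 s × 1.07 = 4965.9 Mb
lecture capture: 3.450 Mbps × 6900 s × 1.07 = 25471.3 Mb
time-lapse clip: 60.690 Mbps × 297 s × 1.07 = 19286.7 Mb
feature film: 13.080 Mbps × 8340 s × 1.07 = 116723.3 Mb
Total: 236537.7 Mb = 29567.2 MB.
= 29.57 GB.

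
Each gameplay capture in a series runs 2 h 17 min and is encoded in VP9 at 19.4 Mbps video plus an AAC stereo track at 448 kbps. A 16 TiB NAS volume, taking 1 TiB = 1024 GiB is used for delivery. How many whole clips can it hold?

862

2 h 17 min = 137 min = 8220 s
Audio: 448 kbps = 0.448 Mbps.
Total bitrate: 19.848 Mbps.
Per item: 19.848 Mbps × 8220 s = 163,151 Mb = 20,394 MB.
Capacity: 16 TiB = 140,737,488 Mb; 862.62 items → 862 complete.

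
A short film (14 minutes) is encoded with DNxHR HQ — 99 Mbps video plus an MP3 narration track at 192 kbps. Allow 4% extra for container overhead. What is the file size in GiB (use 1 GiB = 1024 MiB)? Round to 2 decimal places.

10.09 GiB

14 min = 840 s
Audio: 192 kbps = 0.192 Mbps.
Total bitrate: 99 + 0.192 = 99.192 Mbps.
Stream data: 99.192 Mbps × 840 s = 83321.3 Mb.
With 4% container overhead: ×1.04.
86,654 Mb = 10,831,766,400 bytes ÷ 1,073,741,824 = 10.09 GiB.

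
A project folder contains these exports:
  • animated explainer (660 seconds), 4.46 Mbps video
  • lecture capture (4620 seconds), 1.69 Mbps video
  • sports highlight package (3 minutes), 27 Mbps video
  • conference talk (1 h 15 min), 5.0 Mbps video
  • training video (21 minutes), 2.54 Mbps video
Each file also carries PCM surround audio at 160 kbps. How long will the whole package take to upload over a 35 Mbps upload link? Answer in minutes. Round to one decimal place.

20.5 minutes

Audio: 160 kbps = 0.160 Mbps.
animated explainer: 4.620 Mbps × 660 s = 3049.2 Mb
lecture capture: 1.850 Mbps × 4620 s = 8547.0 Mb
sports highlight package: 27.160 Mbps × 180 s = 4888.8 Mb
conference talk: 5.160 Mbps × 4500 s = 23220.0 Mb
training video: 2.700 Mbps × 1260 s = 3402.0 Mb
Total: 43107.0 Mb = 5388.4 MB.
At 35 Mbps: 43107.0 / 35 = 1232 s ≈ 20.5 minutes.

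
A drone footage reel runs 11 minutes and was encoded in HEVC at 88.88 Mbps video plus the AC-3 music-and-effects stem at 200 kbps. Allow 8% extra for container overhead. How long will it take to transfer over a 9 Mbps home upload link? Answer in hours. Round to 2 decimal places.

1.96 hours

11 min = 660 s
Audio: 200 kbps = 0.200 Mbps.
Total bitrate: 89.080 Mbps.
File: 89.080 Mbps × 660 s = 58792.8 Mb.
With 8% container overhead: ×1.08. → 63496.2 Mb.
At 9 Mbps: 63496.2 / 9 = 7055.1 s ≈ 1.96 hours.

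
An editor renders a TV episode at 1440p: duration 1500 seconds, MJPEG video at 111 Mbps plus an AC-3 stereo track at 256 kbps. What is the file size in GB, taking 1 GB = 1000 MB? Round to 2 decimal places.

20.86 GB

Audio: 256 kbps = 0.256 Mbps.
Total bitrate: 111 + 0.256 = 111.256 Mbps.
Stream data: 111.256 Mbps × 1500 s = 166884.0 Mb.
166,884 Mb ÷ 8 = 20,860 MB → 20.86 GB.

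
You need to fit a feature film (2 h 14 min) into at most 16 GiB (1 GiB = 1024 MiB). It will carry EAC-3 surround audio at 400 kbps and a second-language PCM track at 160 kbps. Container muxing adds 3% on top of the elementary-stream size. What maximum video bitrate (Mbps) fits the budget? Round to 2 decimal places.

16.04 Mbps

Budget: 16 GiB = 137439.0 Mb.
Stream payload after overhead: 137439.0 / 1.03 = 133435.9 Mb.
2 h 14 min = 134 min = 8040 s
Total bitrate budget: 133435.9 Mb / 8040 s = 16.597 Mbps.
Audio total: 400 + 160 = 560 kbps = 0.560 Mbps.
Video: 16.597 − 0.560 = 16.037 Mbps.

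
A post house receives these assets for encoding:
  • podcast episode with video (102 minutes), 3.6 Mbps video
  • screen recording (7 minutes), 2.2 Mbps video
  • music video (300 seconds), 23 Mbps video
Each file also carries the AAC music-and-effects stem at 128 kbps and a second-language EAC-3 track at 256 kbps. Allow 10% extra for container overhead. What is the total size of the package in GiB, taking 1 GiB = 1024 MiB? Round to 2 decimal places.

4.16 GiB

Audio total: 128 + 256 = 384 kbps = 0.384 Mbps.
podcast episode with video: 3.984 Mbps × 6120 s × 1.10 = 26820.3 Mb
screen recording: 2.584 Mbps × 420 s × 1.10 = 1193.8 Mb
music video: 23.384 Mbps × 300 s × 1.10 = 7716.7 Mb
Total: 35730.8 Mb = 4466.4 MB.
= 4.160 GiB.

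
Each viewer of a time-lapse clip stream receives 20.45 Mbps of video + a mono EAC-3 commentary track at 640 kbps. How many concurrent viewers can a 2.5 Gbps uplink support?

118

Audio: 640 kbps = 0.640 Mbps.
Per-viewer media rate: 21.090 Mbps.
2.5 Gbps = 2,500 Mbps; 2,500 / 21.090 = 118.54 → 118 viewers.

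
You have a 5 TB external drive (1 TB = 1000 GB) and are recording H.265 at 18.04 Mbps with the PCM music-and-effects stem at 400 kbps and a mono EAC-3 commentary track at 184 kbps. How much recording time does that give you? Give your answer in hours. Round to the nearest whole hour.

Audio total: 400 + 184 = 584 kbps = 0.584 Mbps.
Total bitrate: 18.04 + 0.584 = 18.624 Mbps.
Capacity: 5 TB = 40,000,000 Mb.
Recording time: 40,000,000 / 18.624 = 2,147,766 s ≈ 597 hours.

597 hours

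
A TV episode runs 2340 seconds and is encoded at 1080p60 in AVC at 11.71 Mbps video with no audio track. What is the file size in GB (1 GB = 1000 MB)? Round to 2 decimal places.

3.43 GB

Total bitrate: 11.71 Mbps.
Stream data: 11.710 Mbps × 2340 s = 27401.4 Mb.
27,401 Mb ÷ 8 = 3,425 MB → 3.425 GB.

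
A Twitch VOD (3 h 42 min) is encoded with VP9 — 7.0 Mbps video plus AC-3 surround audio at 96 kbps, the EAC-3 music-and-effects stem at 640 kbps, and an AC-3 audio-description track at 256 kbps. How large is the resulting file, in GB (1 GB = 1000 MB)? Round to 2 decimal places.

3 h 42 min = 222 min = 13320 s
Audio total: 96 + 640 + 256 = 992 kbps = 0.992 Mbps.
Total bitrate: 7.0 + 0.992 = 7.992 Mbps.
Stream data: 7.992 Mbps × 13320 s = 106453.4 Mb.
106,453 Mb ÷ 8 = 13,307 MB → 13.31 GB.

13.31 GB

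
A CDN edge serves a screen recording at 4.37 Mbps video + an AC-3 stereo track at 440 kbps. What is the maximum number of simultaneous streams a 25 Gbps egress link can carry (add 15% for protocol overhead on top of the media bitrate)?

Audio: 440 kbps = 0.440 Mbps.
Per-viewer media rate: 4.810 Mbps.
On the wire with 15% overhead: 5.532 Mbps.
25 Gbps = 25,000 Mbps; 25,000 / 5.532 = 4519.57 → 4519 viewers.

4519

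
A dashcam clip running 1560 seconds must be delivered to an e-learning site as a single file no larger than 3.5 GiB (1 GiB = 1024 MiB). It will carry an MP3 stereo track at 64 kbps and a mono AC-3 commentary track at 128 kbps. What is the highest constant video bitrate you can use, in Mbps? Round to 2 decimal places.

Budget: 3.5 GiB = 30064.8 Mb.
Total bitrate budget: 30064.8 Mb / 1560 s = 19.272 Mbps.
Audio total: 64 + 128 = 192 kbps = 0.192 Mbps.
Video: 19.272 − 0.192 = 19.080 Mbps.

19.08 Mbps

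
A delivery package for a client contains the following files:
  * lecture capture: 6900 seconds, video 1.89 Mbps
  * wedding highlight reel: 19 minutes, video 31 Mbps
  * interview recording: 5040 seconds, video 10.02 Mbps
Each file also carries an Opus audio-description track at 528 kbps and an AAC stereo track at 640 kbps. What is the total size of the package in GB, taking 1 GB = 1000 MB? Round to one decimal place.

Audio total: 528 + 640 = 1168 kbps = 1.168 Mbps.
lecture capture: 3.058 Mbps × 6900 s = 21100.2 Mb
wedding highlight reel: 32.168 Mbps × 1140 s = 36671.5 Mb
interview recording: 11.188 Mbps × 5040 s = 56387.5 Mb
Total: 114159.2 Mb = 14269.9 MB.
= 14.27 GB.

14.3 GB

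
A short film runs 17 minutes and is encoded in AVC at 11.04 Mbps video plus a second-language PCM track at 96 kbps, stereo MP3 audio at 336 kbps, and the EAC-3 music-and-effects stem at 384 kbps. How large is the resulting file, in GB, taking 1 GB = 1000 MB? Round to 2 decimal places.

1.51 GB

17 min = 1020 s
Audio total: 96 + 336 + 384 = 816 kbps = 0.816 Mbps.
Total bitrate: 11.04 + 0.816 = 11.856 Mbps.
Stream data: 11.856 Mbps × 1020 s = 12093.1 Mb.
12,093 Mb ÷ 8 = 1,512 MB → 1.512 GB.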